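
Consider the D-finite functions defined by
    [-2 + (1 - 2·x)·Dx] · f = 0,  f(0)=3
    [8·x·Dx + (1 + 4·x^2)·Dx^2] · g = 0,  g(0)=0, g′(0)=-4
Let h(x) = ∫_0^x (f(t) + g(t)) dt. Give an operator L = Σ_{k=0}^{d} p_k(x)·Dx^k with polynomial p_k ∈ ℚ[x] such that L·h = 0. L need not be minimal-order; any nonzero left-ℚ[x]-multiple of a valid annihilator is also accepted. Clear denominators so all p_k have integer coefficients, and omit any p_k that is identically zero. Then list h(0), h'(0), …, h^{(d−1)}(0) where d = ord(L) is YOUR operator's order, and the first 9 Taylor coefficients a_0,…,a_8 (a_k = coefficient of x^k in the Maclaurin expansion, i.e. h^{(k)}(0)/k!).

L = (-8 + 64·x + 96·x^2)·Dx^2 + (8 - 8·x + 32·x^2 + 96·x^3)·Dx^3 + (-1 + 16·x^4)·Dx^4  (order 4).
h: a_k = 0, 3, 1, 4, 22/3, 48/5, 208/15, 192/7, 368/7, …
ICs: h(0) = 0, h′(0) = 3, h′′(0) = 2, h′′′(0) = 24.

f: a_k = 3, 6, 12, 24, 48, 96, 192, 384, 768, …
g: a_k = 0, -4, 0, 16/3, 0, -64/5, 0, 256/7, 0, …
h₀=f+g: left-lcm gives L₀, ord ≤ 3.
h=∫h₀ ⇒ L = L₀·Dx.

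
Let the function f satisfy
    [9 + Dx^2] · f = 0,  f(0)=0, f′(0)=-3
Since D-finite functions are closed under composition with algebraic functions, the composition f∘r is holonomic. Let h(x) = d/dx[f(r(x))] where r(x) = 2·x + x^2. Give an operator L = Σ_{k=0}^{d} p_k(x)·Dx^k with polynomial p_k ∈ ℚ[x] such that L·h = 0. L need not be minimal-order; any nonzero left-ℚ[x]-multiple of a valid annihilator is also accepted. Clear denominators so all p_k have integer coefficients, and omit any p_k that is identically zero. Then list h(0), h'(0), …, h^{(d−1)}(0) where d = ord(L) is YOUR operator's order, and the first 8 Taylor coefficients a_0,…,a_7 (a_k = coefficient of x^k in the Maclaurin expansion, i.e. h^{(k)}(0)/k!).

f: a_k = 0, -3, 0, 9/2, 0, -81/40, 0, 243/560, …
Substitute x→r, Dx→(1/r')Dx; clear ⇒ L₀.
Differentiate: ansatz ord ≤ ord L₀ ⇒ L.
L = (39 + 144·x + 216·x^2 + 144·x^3 + 36·x^4) + (-3 - 3·x)·Dx + (1 + 2·x + x^2)·Dx^2  (order 2).
h: a_k = -6, -6, 108, 216, -189, -945, -3726/5, 4536/5, …
ICs: h(0) = -6, h′(0) = -6.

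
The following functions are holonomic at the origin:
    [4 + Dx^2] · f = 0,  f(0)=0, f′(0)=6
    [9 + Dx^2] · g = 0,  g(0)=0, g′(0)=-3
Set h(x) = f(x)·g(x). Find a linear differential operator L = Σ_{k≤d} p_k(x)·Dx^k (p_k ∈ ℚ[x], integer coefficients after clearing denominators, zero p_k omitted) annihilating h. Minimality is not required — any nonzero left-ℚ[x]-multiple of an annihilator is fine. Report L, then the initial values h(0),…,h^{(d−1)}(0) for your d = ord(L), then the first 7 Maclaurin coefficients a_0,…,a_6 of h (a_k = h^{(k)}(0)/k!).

L = 25 + 26·Dx^2 + Dx^4  (order 4).
h: a_k = 0, 0, -18, 0, 39, 0, -651/20, …
ICs: h(0) = 0, h′(0) = 0, h′′(0) = -36, h′′′(0) = 0.

f: a_k = 0, 6, 0, -4, 0, 4/5, 0, …
g: a_k = 0, -3, 0, 9/2, 0, -81/40, 0, …
Sym-product of L_f,L_g gives L₀ (≤ ord 4).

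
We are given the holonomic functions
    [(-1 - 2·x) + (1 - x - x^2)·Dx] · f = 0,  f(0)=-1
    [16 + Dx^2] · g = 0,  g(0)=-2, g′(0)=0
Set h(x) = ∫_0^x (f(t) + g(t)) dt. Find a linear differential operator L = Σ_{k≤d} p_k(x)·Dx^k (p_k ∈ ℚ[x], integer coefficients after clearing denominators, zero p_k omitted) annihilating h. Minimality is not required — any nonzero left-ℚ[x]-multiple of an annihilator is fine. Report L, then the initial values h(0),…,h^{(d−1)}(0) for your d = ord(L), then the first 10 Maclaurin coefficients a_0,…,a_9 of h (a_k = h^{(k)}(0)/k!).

f: a_k = -1, -1, -2, -3, -5, -8, -13, -21, -34, -55, …
g: a_k = -2, 0, 16, 0, -64/3, 0, 512/45, 0, -1024/315, 0, …
L₀ := lclm(L_f,L_g); ord L₀ ≤ 1+2.
Integrate: L := L₀·Dx.
L = (272 + 384·x - 352·x^2 + 192·x^3 + 640·x^4 + 256·x^5)·Dx + (-160 + 368·x + 32·x^2 - 544·x^3 + 48·x^4 + 384·x^5 + 128·x^6)·Dx^2 + (17 + 24·x - 22·x^2 + 12·x^3 + 40·x^4 + 16·x^5)·Dx^3 + (-10 + 23·x + 2·x^2 - 34·x^3 + 3·x^4 + 24·x^5 + 8·x^6)·Dx^4  (order 4).
h: a_k = 0, -3, -1/2, 14/3, -3/4, -79/15, -4/3, -73/315, -21/8, -11734/2835, …
ICs: h(0) = 0, h′(0) = -3, h′′(0) = -1, h′′′(0) = 28.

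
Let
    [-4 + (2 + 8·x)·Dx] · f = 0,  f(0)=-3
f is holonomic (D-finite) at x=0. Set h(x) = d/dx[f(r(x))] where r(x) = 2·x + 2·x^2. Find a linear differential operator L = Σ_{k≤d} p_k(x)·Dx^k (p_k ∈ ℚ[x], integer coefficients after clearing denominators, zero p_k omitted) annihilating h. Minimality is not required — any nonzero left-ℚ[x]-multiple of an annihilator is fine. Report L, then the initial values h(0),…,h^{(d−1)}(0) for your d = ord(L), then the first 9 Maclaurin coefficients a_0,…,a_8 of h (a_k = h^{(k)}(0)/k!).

L = -2 + (-1 - 10·x - 24·x^2 - 16·x^3)·Dx  (order 1).
h: a_k = -12, 24, -144, 864, -5280, 32832, -206976, 1318656, -8470656, …
ICs: h(0) = -12.

f: a_k = -3, -6, 6, -12, 30, -84, 252, -792, 2574, …
h₀=f(r): pull back L_f along r ⇒ L₀.
h=h₀': d/dx-closure on L₀ ⇒ L.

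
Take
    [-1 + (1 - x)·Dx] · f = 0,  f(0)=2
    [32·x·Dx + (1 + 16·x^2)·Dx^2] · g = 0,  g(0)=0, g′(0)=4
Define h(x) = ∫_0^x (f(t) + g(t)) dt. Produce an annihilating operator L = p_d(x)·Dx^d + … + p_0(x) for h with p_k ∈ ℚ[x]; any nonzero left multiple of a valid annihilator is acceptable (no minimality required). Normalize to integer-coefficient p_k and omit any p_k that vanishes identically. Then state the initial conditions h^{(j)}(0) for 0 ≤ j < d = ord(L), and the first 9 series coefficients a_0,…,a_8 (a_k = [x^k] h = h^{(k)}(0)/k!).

L = (-32 + 128·x + 1536·x^2)·Dx^2 + (19 - 32·x - 656·x^2 + 1536·x^3)·Dx^3 + (-1 - 15·x - 240·x^3 + 256·x^4)·Dx^4  (order 4).
h: a_k = 0, 2, 3, 2/3, -29/6, 2/5, 517/15, 2/7, -8185/28, …
ICs: h(0) = 0, h′(0) = 2, h′′(0) = 6, h′′′(0) = 4.

f: a_k = 2, 2, 2, 2, 2, 2, 2, 2, 2, …
g: a_k = 0, 4, 0, -64/3, 0, 1024/5, 0, -16384/7, 0, …
h₀=f+g: left-lcm gives L₀, ord ≤ 3.
∫: right-multiply L₀ by Dx.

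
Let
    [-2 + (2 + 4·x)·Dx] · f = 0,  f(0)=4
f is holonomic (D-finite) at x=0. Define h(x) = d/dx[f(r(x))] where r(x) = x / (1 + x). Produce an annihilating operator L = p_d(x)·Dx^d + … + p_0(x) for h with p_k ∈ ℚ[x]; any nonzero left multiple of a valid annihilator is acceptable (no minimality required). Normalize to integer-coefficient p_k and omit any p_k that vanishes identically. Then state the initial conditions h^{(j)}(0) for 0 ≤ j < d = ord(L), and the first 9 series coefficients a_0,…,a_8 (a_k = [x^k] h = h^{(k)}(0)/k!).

L = (-3 - 6·x) + (-1 - 4·x - 3·x^2)·Dx  (order 1).
h: a_k = 4, -12, 30, -74, 375/2, -981/2, 5271/4, -14445/4, 321291/32, …
ICs: h(0) = 4.

f: a_k = 4, 4, -2, 2, -5/2, 7/2, -21/4, 33/4, -429/32, …
L₀ from L_f via x↦r, Dx↦r'^{-1}Dx.
h=h₀': d/dx-closure on L₀ ⇒ L.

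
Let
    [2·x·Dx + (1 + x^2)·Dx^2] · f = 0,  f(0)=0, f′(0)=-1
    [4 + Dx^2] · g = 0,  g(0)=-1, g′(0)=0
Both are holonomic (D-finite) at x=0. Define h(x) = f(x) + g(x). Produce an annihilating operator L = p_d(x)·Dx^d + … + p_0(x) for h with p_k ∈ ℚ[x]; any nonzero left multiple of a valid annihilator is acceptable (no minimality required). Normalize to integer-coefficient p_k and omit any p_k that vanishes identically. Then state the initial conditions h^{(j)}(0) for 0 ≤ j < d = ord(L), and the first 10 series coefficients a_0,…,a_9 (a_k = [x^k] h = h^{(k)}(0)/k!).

f: a_k = 0, -1, 0, 1/3, 0, -1/5, 0, 1/7, 0, -1/9, …
g: a_k = -1, 0, 2, 0, -2/3, 0, 4/45, 0, -2/315, 0, …
Sum ⇒ L₀ = lclm(L_f,L_g) in ℚ(x)⟨Dx⟩.
L = (-32·x + 80·x^3 + 16·x^5)·Dx + (4 + 32·x^2 + 36·x^4 + 8·x^6)·Dx^2 + (-8·x + 20·x^3 + 4·x^5)·Dx^3 + (1 + 8·x^2 + 9·x^4 + 2·x^6)·Dx^4  (order 4).
h: a_k = -1, -1, 2, 1/3, -2/3, -1/5, 4/45, 1/7, -2/315, -1/9, …
ICs: h(0) = -1, h′(0) = -1, h′′(0) = 4, h′′′(0) = 2.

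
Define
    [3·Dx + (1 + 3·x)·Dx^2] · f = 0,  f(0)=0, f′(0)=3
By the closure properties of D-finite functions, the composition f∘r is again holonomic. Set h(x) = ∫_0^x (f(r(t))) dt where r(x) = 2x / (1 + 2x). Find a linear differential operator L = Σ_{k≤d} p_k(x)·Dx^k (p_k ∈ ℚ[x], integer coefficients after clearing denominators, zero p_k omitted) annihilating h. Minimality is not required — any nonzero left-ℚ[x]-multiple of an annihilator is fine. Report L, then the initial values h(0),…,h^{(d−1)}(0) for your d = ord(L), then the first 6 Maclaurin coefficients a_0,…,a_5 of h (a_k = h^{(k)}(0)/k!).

f: a_k = 0, 3, -9/2, 9, -81/4, 243/5, …
h₀=f(r): pull back L_f along r ⇒ L₀.
h=∫₀ˣh₀: take L = L₀·Dx.
L = (10 + 32·x)·Dx^2 + (1 + 10·x + 16·x^2)·Dx^3  (order 3).
h: a_k = 0, 0, 3, -10, 42, -204, …
ICs: h(0) = 0, h′(0) = 0, h′′(0) = 6.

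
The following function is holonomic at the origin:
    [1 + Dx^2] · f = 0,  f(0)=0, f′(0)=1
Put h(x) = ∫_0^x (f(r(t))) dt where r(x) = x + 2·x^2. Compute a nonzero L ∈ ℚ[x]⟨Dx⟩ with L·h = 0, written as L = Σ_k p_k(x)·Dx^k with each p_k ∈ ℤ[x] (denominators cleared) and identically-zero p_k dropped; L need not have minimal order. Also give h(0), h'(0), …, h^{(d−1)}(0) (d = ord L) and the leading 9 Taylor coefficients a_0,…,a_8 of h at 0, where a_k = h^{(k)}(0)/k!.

L = (1 + 12·x + 48·x^2 + 64·x^3)·Dx - 4·Dx^2 + (1 + 4·x)·Dx^3  (order 3).
h: a_k = 0, 0, 1/2, 2/3, -1/24, -1/5, -239/720, -5/28, 1679/40320, …
ICs: h(0) = 0, h′(0) = 0, h′′(0) = 1.

f: a_k = 0, 1, 0, -1/6, 0, 1/120, 0, -1/5040, 0, …
L₀ from L_f via x↦r, Dx↦r'^{-1}Dx.
h=∫₀ˣh₀: take L = L₀·Dx.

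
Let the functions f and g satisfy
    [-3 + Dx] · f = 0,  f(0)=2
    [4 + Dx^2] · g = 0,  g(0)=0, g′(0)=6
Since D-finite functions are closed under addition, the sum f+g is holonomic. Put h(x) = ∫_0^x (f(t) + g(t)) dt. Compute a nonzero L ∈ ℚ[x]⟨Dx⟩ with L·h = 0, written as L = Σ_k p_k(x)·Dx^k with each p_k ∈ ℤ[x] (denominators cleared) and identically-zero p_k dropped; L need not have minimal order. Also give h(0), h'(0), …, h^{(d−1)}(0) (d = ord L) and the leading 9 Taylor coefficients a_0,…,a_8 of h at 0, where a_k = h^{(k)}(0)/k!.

L = -12·Dx + 4·Dx^2 - 3·Dx^3 + Dx^4  (order 4).
h: a_k = 0, 2, 6, 3, 5/4, 27/20, 97/120, 81/280, 19/192, …
ICs: h(0) = 0, h′(0) = 2, h′′(0) = 12, h′′′(0) = 18.

f: a_k = 2, 6, 9, 9, 27/4, 81/20, 81/40, 243/280, 729/2240, …
g: a_k = 0, 6, 0, -4, 0, 4/5, 0, -8/105, 0, …
f+g: L₀ = lclm(L_f,L_g), ord ≤ 1+2.
∫: right-multiply L₀ by Dx.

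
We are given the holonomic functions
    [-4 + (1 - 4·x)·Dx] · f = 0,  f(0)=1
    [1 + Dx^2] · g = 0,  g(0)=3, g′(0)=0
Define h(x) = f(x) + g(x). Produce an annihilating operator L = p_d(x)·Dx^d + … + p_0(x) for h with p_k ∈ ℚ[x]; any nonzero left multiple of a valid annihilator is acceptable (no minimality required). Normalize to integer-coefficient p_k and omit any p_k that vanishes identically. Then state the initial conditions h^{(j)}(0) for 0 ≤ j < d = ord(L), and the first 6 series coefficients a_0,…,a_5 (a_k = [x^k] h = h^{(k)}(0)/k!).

f: a_k = 1, 4, 16, 64, 256, 1024, …
g: a_k = 3, 0, -3/2, 0, 1/8, 0, …
f+g: L₀ = lclm(L_f,L_g), ord ≤ 1+2.
L = (388 - 32·x + 64·x^2) + (-33 + 140·x - 48·x^2 + 64·x^3)·Dx + (388 - 32·x + 64·x^2)·Dx^2 + (-33 + 140·x - 48·x^2 + 64·x^3)·Dx^3  (order 3).
h: a_k = 4, 4, 29/2, 64, 2049/8, 1024, …
ICs: h(0) = 4, h′(0) = 4, h′′(0) = 29.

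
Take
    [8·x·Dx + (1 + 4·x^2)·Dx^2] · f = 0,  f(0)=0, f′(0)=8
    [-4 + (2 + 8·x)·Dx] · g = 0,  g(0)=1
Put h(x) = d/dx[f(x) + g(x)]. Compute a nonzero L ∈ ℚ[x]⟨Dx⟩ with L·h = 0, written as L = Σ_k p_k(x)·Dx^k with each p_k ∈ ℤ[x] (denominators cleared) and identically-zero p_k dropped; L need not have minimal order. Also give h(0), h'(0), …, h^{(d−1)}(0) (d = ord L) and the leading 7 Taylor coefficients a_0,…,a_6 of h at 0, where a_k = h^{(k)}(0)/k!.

f: a_k = 0, 8, 0, -32/3, 0, 128/5, 0, …
g: a_k = 1, 2, -2, 4, -10, 28, -84, …
Sum ⇒ L₀ = lclm(L_f,L_g) in ℚ(x)⟨Dx⟩.
h=h₀': d/dx-closure on L₀ ⇒ L.
L = (-8 - 80·x + 96·x^2 + 192·x^3) + (-10 - 32·x - 64·x^2 + 384·x^3 + 672·x^4)·Dx + (-1 + 24·x^2 + 48·x^3 + 112·x^4 + 192·x^5)·Dx^2  (order 2).
h: a_k = 10, -4, -20, -40, 268, -504, 1336, …
ICs: h(0) = 10, h′(0) = -4.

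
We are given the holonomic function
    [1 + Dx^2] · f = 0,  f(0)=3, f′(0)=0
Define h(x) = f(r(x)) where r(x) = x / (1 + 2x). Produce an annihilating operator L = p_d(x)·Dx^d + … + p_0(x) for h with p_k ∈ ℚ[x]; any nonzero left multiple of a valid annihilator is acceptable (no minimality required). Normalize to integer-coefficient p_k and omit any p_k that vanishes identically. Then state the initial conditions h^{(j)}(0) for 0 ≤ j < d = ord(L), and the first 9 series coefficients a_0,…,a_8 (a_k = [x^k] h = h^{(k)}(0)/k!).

f: a_k = 3, 0, -3/2, 0, 1/8, 0, -1/240, 0, 1/13440, …
L₀ from L_f via x↦r, Dx↦r'^{-1}Dx.
L = 1 + (4 + 24·x + 48·x^2 + 32·x^3)·Dx + (1 + 8·x + 24·x^2 + 32·x^3 + 16·x^4)·Dx^2  (order 2).
h: a_k = 3, 0, -3/2, 6, -143/8, 47, -27601/240, 5361/20, -8095583/13440, …
ICs: h(0) = 3, h′(0) = 0.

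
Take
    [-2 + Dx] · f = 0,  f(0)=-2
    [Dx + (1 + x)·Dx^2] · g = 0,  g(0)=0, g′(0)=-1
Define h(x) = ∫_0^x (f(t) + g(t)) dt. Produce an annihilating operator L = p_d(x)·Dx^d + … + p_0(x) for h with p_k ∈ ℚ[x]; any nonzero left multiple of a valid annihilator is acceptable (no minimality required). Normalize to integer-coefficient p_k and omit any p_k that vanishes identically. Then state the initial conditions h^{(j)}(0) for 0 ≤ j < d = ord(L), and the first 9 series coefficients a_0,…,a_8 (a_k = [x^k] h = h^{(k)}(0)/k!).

L = (-8 - 4·x)·Dx^2 + (-2 - 8·x - 4·x^2)·Dx^3 + (3 + 5·x + 2·x^2)·Dx^4  (order 4).
h: a_k = 0, -2, -5/2, -7/6, -3/4, -13/60, -11/90, -1/630, -61/2520, …
ICs: h(0) = 0, h′(0) = -2, h′′(0) = -5, h′′′(0) = -7.

f: a_k = -2, -4, -4, -8/3, -4/3, -8/15, -8/45, -16/315, -4/315, …
g: a_k = 0, -1, 1/2, -1/3, 1/4, -1/5, 1/6, -1/7, 1/8, …
f+g: L₀ = lclm(L_f,L_g), ord ≤ 1+2.
∫: right-multiply L₀ by Dx.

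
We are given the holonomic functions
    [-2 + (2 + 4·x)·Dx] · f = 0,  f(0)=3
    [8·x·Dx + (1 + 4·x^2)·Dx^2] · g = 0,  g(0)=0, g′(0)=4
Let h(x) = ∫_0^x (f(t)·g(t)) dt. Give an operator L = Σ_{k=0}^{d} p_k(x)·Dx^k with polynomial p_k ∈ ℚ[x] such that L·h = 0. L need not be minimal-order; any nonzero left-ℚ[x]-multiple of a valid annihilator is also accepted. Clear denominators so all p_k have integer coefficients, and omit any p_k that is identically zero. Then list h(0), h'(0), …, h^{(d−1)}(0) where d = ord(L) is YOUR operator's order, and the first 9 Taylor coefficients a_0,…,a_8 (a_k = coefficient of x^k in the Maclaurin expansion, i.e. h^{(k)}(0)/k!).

L = (3 - 8·x - 4·x^2)·Dx + (-2 + 4·x + 24·x^2 + 16·x^3)·Dx^2 + (1 + 4·x + 8·x^2 + 16·x^3 + 16·x^4)·Dx^3  (order 3).
h: a_k = 0, 0, 6, 4, -11/2, -2, 389/60, 409/70, -18853/1120, …
ICs: h(0) = 0, h′(0) = 0, h′′(0) = 12.

f: a_k = 3, 3, -3/2, 3/2, -15/8, 21/8, -63/16, 99/16, -1287/128, …
g: a_k = 0, 4, 0, -16/3, 0, 64/5, 0, -256/7, 0, …
h₀=f·g: eliminate ⇒ L₀, order ≤ 1·2.
h=∫h₀ ⇒ L = L₀·Dx.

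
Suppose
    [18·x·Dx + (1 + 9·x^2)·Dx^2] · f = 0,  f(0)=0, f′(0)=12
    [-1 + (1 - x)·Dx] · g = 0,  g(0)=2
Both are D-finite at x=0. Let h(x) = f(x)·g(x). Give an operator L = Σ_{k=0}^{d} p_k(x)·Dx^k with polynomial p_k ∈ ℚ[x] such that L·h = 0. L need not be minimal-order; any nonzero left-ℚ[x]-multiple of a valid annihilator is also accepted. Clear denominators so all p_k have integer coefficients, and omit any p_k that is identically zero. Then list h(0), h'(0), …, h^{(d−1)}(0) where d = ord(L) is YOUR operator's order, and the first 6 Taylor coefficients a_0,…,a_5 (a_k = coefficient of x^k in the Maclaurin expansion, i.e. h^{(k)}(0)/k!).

f: a_k = 0, 12, 0, -36, 0, 972/5, …
g: a_k = 2, 2, 2, 2, 2, 2, …
L₀ := L_f ⊗_s L_g (sym. prod.), ord ≤ 2.
L = 18·x + (2 - 18·x + 36·x^2)·Dx + (-1 + x - 9·x^2 + 9·x^3)·Dx^2  (order 2).
h: a_k = 0, 24, 24, -48, -48, 1704/5, …
ICs: h(0) = 0, h′(0) = 24.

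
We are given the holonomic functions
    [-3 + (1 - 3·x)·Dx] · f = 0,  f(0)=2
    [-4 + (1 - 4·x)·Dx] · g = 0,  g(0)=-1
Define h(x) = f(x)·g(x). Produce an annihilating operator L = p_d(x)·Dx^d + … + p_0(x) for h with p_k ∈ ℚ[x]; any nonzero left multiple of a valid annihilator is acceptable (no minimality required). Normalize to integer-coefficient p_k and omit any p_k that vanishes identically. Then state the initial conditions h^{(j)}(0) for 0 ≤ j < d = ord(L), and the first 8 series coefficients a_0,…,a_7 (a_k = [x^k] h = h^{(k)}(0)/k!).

f: a_k = 2, 6, 18, 54, 162, 486, 1458, 4374, …
g: a_k = -1, -4, -16, -64, -256, -1024, -4096, -16384, …
h₀=f·g: eliminate ⇒ L₀, order ≤ 1·1.
L = (-7 + 24·x) + (1 - 7·x + 12·x^2)·Dx  (order 1).
h: a_k = -2, -14, -74, -350, -1562, -6734, -28394, -117950, …
ICs: h(0) = -2.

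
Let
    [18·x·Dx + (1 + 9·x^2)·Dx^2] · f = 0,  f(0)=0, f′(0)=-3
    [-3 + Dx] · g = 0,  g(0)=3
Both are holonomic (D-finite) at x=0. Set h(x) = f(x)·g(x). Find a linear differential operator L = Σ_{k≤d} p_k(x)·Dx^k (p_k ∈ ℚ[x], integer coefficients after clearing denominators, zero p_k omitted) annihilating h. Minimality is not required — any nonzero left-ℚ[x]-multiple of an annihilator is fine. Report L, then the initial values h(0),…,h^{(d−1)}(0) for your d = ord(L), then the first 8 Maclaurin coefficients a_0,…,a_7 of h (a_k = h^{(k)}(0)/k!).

L = (9 - 54·x + 81·x^2) + (-6 + 18·x - 54·x^2)·Dx + (1 + 9·x^2)·Dx^2  (order 2).
h: a_k = 0, -9, -27, -27/2, 81/2, -2187/40, -2673/8, 203391/560, …
ICs: h(0) = 0, h′(0) = -9.

f: a_k = 0, -3, 0, 9, 0, -243/5, 0, 2187/7, …
g: a_k = 3, 9, 27/2, 27/2, 81/8, 243/40, 243/80, 729/560, …
Product ⇒ symmetric product L₀, ord ≤ 2.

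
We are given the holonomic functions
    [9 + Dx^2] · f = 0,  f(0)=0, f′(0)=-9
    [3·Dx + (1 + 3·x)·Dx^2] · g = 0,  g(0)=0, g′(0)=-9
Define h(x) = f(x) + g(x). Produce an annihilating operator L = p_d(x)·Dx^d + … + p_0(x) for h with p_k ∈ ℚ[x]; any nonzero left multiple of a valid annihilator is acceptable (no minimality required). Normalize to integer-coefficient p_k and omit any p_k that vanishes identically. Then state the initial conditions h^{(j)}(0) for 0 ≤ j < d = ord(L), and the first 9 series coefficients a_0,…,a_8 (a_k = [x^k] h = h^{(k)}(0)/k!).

f: a_k = 0, -9, 0, 27/2, 0, -243/40, 0, 729/560, 0, …
g: a_k = 0, -9, 27/2, -27, 243/4, -729/5, 729/2, -6561/7, 19683/8, …
Sum ⇒ L₀ = lclm(L_f,L_g) in ℚ(x)⟨Dx⟩.
L = (63 + 54·x + 81·x^2)·Dx + (9 + 45·x + 81·x^2 + 81·x^3)·Dx^2 + (7 + 6·x + 9·x^2)·Dx^3 + (1 + 5·x + 9·x^2 + 9·x^3)·Dx^4  (order 4).
h: a_k = 0, -18, 27/2, -27/2, 243/4, -1215/8, 729/2, -524151/560, 19683/8, …
ICs: h(0) = 0, h′(0) = -18, h′′(0) = 27, h′′′(0) = -81.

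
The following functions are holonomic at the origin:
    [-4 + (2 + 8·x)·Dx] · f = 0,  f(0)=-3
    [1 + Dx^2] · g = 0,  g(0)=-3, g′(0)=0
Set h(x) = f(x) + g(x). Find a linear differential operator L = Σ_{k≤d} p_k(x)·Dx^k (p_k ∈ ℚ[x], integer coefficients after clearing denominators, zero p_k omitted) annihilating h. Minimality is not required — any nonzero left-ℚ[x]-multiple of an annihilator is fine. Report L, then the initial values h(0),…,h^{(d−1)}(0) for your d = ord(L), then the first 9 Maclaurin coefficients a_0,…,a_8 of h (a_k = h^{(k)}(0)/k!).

f: a_k = -3, -6, 6, -12, 30, -84, 252, -792, 2574, …
g: a_k = -3, 0, 3/2, 0, -1/8, 0, 1/240, 0, -1/13440, …
h₀=f+g: left-lcm gives L₀, ord ≤ 3.
L = (-26 - 16·x - 32·x^2) + (-3 - 4·x + 48·x^2 + 64·x^3)·Dx + (-26 - 16·x - 32·x^2)·Dx^2 + (-3 - 4·x + 48·x^2 + 64·x^3)·Dx^3  (order 3).
h: a_k = -6, -6, 15/2, -12, 239/8, -84, 60481/240, -792, 34594559/13440, …
ICs: h(0) = -6, h′(0) = -6, h′′(0) = 15.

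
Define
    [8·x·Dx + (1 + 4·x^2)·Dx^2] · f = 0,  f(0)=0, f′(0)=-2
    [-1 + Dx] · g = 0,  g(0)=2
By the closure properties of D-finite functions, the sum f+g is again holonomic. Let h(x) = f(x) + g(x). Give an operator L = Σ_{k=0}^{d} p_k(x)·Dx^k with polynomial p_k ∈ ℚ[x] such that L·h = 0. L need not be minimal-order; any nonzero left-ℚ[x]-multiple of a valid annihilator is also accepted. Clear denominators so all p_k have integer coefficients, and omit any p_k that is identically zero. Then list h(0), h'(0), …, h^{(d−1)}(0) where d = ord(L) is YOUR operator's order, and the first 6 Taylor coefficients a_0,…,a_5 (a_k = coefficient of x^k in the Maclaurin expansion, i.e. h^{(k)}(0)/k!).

L = (8 - 8·x - 96·x^2 - 32·x^3)·Dx + (-9 + 88·x^2 - 16·x^4)·Dx^2 + (1 + 8·x + 8·x^2 + 32·x^3 + 16·x^4)·Dx^3  (order 3).
h: a_k = 2, 0, 1, 3, 1/12, -383/60, …
ICs: h(0) = 2, h′(0) = 0, h′′(0) = 2.

f: a_k = 0, -2, 0, 8/3, 0, -32/5, …
g: a_k = 2, 2, 1, 1/3, 1/12, 1/60, …
L₀ := lclm(L_f,L_g); ord L₀ ≤ 2+1.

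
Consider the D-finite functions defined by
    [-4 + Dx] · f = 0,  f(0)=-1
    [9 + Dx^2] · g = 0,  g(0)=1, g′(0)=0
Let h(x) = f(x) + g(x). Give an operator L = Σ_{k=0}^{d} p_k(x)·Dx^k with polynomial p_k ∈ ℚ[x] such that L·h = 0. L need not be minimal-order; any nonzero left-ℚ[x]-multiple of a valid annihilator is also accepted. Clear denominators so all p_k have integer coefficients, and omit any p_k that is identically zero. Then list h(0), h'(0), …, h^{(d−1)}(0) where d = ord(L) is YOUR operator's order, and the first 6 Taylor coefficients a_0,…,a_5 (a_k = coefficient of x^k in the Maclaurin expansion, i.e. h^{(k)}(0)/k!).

f: a_k = -1, -4, -8, -32/3, -32/3, -128/15, …
g: a_k = 1, 0, -9/2, 0, 27/8, 0, …
h₀=f+g: left-lcm gives L₀, ord ≤ 3.
L = -36 + 9·Dx - 4·Dx^2 + Dx^3  (order 3).
h: a_k = 0, -4, -25/2, -32/3, -175/24, -128/15, …
ICs: h(0) = 0, h′(0) = -4, h′′(0) = -25.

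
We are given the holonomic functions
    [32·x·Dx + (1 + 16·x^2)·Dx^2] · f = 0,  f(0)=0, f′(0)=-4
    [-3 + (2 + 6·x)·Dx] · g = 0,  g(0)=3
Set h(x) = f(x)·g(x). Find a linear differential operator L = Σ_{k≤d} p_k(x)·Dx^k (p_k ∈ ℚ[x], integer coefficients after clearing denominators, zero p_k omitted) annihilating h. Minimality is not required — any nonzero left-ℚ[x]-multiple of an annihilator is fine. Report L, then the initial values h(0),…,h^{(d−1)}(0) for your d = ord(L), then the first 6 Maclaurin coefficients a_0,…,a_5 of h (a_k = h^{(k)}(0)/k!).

L = (27 - 192·x - 144·x^2) + (-12 + 92·x + 576·x^2 + 576·x^3)·Dx + (4 + 24·x + 100·x^2 + 384·x^3 + 576·x^4)·Dx^2  (order 2).
h: a_k = 0, -12, -18, 155/2, 303/4, -103749/160, …
ICs: h(0) = 0, h′(0) = -12.

f: a_k = 0, -4, 0, 64/3, 0, -1024/5, …
g: a_k = 3, 9/2, -27/8, 81/16, -1215/128, 5103/256, …
L₀ := L_f ⊗_s L_g (sym. prod.), ord ≤ 2.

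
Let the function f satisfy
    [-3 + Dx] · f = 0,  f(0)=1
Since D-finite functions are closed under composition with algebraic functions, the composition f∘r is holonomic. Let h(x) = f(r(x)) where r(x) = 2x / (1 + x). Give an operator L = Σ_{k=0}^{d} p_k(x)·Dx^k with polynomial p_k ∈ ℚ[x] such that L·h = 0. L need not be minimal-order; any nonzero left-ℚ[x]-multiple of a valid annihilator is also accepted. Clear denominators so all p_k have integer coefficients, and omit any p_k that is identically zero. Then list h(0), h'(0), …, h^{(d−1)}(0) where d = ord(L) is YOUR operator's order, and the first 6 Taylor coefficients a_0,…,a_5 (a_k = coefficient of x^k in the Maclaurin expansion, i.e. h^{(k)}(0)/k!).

L = -6 + (1 + 2·x + x^2)·Dx  (order 1).
h: a_k = 1, 6, 12, 6, -6, -6/5, …
ICs: h(0) = 1.

f: a_k = 1, 3, 9/2, 9/2, 27/8, 81/40, …
h₀=f(r): pull back L_f along r ⇒ L₀.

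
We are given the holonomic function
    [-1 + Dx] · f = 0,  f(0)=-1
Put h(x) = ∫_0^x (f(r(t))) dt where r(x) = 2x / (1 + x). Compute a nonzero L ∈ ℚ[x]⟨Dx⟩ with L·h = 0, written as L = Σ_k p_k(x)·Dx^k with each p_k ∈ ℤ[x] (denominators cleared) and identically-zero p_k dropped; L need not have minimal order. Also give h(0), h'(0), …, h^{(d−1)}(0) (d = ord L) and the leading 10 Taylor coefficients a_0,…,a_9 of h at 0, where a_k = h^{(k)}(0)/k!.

L = -2·Dx + (1 + 2·x + x^2)·Dx^2  (order 2).
h: a_k = 0, -1, -1, 0, 1/6, -2/15, 1/15, -4/315, -5/252, 32/945, …
ICs: h(0) = 0, h′(0) = -1.

f: a_k = -1, -1, -1/2, -1/6, -1/24, -1/120, -1/720, -1/5040, -1/40320, -1/362880, …
h₀=f(r): pull back L_f along r ⇒ L₀.
∫: right-multiply L₀ by Dx.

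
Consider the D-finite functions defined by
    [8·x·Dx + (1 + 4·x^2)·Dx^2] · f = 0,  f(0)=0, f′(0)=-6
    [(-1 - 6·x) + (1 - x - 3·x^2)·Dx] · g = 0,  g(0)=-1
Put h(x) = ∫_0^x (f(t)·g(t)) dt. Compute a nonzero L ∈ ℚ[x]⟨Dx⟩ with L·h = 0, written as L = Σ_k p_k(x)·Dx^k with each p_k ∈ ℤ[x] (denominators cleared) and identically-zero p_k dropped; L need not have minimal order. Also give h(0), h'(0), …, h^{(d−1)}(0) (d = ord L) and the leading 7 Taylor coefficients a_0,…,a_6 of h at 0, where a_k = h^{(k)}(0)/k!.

f: a_k = 0, -6, 0, 8, 0, -96/5, 0, …
g: a_k = -1, -1, -4, -7, -19, -40, -97, …
Sym-product of L_f,L_g gives L₀ (≤ ord 2).
∫: right-multiply L₀ by Dx.
L = (6 + 8·x + 72·x^2)·Dx + (2 + 4·x + 16·x^2 + 72·x^3)·Dx^2 + (-1 + x - x^2 + 4·x^3 + 12·x^4)·Dx^3  (order 3).
h: a_k = 0, 0, 3, 2, 4, 34/5, 253/15, …
ICs: h(0) = 0, h′(0) = 0, h′′(0) = 6.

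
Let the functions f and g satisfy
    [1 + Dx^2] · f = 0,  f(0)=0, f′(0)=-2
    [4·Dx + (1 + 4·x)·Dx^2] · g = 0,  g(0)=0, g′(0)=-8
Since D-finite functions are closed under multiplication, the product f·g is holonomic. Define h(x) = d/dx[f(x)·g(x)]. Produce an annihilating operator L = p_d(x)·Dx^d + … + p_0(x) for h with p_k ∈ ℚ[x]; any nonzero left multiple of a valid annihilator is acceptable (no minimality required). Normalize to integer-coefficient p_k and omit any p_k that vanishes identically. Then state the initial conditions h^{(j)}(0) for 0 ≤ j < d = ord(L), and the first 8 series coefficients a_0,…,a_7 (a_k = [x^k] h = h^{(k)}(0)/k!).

L = (-12355 - 1064·x - 6288·x^2 - 16128·x^3 - 13568·x^4 + 6144·x^5 + 4096·x^6) + (-3384 - 15968·x - 14080·x^2 - 15360·x^3 + 10240·x^4 + 8192·x^5)·Dx + (-12502 - 2384·x - 10016·x^2 - 19968·x^3 - 14848·x^4 + 12288·x^5 + 8192·x^6)·Dx^2 + (-3384 - 15968·x - 14080·x^2 - 15360·x^3 + 10240·x^4 + 8192·x^5)·Dx^3 + (-147 - 1320·x - 3728·x^2 - 3840·x^3 - 1280·x^4 + 6144·x^5 + 4096·x^6)·Dx^4  (order 4).
h: a_k = 0, 32, -96, 992/3, -3760/3, 14492/3, -282268/15, 4650136/63, …
ICs: h(0) = 0, h′(0) = 32, h′′(0) = -192, h′′′(0) = 1984.

f: a_k = 0, -2, 0, 1/3, 0, -1/60, 0, 1/2520, …
g: a_k = 0, -8, 16, -128/3, 128, -2048/5, 4096/3, -32768/7, …
Product ⇒ symmetric product L₀, ord ≤ 4.
h₀' ⇒ L via d/dx closure of L₀.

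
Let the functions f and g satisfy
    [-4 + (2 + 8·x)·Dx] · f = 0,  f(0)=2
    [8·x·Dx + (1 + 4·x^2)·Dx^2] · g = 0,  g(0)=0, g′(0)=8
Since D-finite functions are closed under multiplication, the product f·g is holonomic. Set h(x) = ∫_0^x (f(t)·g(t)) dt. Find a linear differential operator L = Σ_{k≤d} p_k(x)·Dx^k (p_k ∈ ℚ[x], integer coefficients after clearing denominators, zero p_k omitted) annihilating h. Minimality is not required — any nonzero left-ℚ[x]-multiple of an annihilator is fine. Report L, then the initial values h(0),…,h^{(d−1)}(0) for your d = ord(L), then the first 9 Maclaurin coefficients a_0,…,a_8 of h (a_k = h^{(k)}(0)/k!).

L = (12 - 16·x - 16·x^2)·Dx + (-4 - 8·x + 48·x^2 + 64·x^3)·Dx^2 + (1 + 8·x + 20·x^2 + 32·x^3 + 64·x^4)·Dx^3  (order 3).
h: a_k = 0, 0, 8, 32/3, -40/3, 64/15, -496/45, 6976/105, -18104/105, …
ICs: h(0) = 0, h′(0) = 0, h′′(0) = 16.

f: a_k = 2, 4, -4, 8, -20, 56, -168, 528, -1716, …
g: a_k = 0, 8, 0, -32/3, 0, 128/5, 0, -512/7, 0, …
f·g: L₀ = L_f ⊗_s L_g, ord ≤ 1·2.
h=∫h₀ ⇒ L = L₀·Dx.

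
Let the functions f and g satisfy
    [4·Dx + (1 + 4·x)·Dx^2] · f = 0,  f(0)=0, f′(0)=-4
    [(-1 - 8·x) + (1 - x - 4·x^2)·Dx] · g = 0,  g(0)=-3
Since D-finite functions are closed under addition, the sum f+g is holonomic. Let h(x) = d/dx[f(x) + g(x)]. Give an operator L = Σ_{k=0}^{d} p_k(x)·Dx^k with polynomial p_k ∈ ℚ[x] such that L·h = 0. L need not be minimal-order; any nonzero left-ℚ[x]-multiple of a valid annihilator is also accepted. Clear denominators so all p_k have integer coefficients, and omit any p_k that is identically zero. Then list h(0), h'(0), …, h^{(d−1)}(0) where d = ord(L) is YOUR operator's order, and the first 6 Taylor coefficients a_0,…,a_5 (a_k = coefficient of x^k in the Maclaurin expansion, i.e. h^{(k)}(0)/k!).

f: a_k = 0, -4, 8, -64/3, 64, -1024/5, …
g: a_k = -3, -3, -15, -27, -87, -195, …
f+g: L₀ = lclm(L_f,L_g), ord ≤ 2+1.
Derive L from L₀ (diff closure).
L = (-268 - 1616·x - 5504·x^2 - 4608·x^3 - 6144·x^4) + (-11 - 360·x - 3008·x^2 - 7680·x^3 - 9472·x^4 - 10240·x^5)·Dx + (7 + 67·x + 154·x^2 - 136·x^3 - 928·x^4 - 2176·x^5 - 2048·x^6)·Dx^2  (order 2).
h: a_k = -7, -14, -145, -92, -1999, 838, …
ICs: h(0) = -7, h′(0) = -14.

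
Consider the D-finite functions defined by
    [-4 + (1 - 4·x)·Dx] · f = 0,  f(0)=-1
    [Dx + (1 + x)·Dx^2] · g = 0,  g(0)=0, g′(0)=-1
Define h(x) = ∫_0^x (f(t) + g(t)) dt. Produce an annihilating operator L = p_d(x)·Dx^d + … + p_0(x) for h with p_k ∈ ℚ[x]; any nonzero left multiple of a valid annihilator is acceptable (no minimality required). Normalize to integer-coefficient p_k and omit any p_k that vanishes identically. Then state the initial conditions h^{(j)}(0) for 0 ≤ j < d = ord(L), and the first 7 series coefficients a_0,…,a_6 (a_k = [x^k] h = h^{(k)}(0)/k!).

f: a_k = -1, -4, -16, -64, -256, -1024, -4096, …
g: a_k = 0, -1, 1/2, -1/3, 1/4, -1/5, 1/6, …
f+g: L₀ = lclm(L_f,L_g), ord ≤ 1+2.
Integrate: L := L₀·Dx.
L = (112 + 32·x)·Dx^2 + (94 + 208·x + 64·x^2)·Dx^3 + (-9 + 23·x + 48·x^2 + 16·x^3)·Dx^4  (order 4).
h: a_k = 0, -1, -5/2, -31/6, -193/12, -1023/20, -1707/10, …
ICs: h(0) = 0, h′(0) = -1, h′′(0) = -5, h′′′(0) = -31.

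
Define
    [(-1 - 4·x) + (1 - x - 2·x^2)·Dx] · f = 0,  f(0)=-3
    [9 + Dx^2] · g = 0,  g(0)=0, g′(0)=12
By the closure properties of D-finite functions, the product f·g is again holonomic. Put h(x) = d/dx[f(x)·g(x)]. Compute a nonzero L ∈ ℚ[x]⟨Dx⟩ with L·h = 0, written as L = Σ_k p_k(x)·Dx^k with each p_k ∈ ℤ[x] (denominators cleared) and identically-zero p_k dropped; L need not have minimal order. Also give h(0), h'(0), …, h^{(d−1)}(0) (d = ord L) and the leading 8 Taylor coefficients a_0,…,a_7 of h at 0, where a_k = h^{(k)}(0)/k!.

f: a_k = -3, -3, -9, -15, -33, -63, -129, -255, …
g: a_k = 0, 12, 0, -18, 0, 81/10, 0, -243/140, …
Product ⇒ symmetric product L₀, ord ≤ 2.
Derive L from L₀ (diff closure).
L = (-33 - 162·x - 243·x^2 + 324·x^3 + 324·x^4) + (-6 - 6·x + 108·x^2 + 144·x^3)·Dx + (5 - 14·x - 19·x^2 + 36·x^3 + 36·x^4)·Dx^2  (order 2).
h: a_k = -36, -72, -162, -504, -2583/2, -15309/5, -143037/20, -571842/35, …
ICs: h(0) = -36, h′(0) = -72.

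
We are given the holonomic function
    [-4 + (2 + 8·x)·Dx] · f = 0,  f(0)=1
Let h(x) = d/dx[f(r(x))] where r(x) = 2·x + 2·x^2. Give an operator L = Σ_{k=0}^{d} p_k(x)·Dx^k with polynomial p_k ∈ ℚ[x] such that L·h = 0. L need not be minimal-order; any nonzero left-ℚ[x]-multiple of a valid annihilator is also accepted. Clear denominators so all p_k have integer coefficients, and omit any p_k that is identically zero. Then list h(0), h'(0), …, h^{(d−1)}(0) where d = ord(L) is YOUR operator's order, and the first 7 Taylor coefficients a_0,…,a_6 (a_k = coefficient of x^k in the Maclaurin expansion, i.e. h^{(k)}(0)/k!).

f: a_k = 1, 2, -2, 4, -10, 28, -84, …
L₀ from L_f via x↦r, Dx↦r'^{-1}Dx.
Derive L from L₀ (diff closure).
L = -2 + (-1 - 10·x - 24·x^2 - 16·x^3)·Dx  (order 1).
h: a_k = 4, -8, 48, -288, 1760, -10944, 68992, …
ICs: h(0) = 4.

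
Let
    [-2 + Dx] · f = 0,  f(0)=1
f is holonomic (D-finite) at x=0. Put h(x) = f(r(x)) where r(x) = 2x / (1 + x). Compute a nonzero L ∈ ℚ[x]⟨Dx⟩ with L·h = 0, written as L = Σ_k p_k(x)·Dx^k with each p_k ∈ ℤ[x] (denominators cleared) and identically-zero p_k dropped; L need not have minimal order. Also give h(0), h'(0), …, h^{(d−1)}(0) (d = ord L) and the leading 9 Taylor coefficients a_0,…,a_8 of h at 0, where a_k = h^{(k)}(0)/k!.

L = -4 + (1 + 2·x + x^2)·Dx  (order 1).
h: a_k = 1, 4, 4, -4/3, -4/3, 28/15, -44/45, -68/315, 316/315, …
ICs: h(0) = 1.

f: a_k = 1, 2, 2, 4/3, 2/3, 4/15, 4/45, 8/315, 2/315, …
Substitute x→r, Dx→(1/r')Dx; clear ⇒ L₀.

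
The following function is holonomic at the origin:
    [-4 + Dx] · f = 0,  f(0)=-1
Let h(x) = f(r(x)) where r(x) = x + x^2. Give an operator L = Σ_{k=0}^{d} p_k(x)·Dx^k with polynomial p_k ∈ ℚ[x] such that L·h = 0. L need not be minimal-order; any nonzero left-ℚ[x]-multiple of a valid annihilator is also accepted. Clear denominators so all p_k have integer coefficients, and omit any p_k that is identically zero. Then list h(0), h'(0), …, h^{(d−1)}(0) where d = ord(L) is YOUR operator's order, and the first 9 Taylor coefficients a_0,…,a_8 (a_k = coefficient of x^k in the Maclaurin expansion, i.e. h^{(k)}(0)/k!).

L = (-4 - 8·x) + Dx  (order 1).
h: a_k = -1, -4, -12, -80/3, -152/3, -416/5, -5536/45, -52096/315, -1440/7, …
ICs: h(0) = -1.

f: a_k = -1, -4, -8, -32/3, -32/3, -128/15, -256/45, -1024/315, -512/315, …
f∘r: x↦r, Dx↦Dx/r' in L_f ⇒ L₀.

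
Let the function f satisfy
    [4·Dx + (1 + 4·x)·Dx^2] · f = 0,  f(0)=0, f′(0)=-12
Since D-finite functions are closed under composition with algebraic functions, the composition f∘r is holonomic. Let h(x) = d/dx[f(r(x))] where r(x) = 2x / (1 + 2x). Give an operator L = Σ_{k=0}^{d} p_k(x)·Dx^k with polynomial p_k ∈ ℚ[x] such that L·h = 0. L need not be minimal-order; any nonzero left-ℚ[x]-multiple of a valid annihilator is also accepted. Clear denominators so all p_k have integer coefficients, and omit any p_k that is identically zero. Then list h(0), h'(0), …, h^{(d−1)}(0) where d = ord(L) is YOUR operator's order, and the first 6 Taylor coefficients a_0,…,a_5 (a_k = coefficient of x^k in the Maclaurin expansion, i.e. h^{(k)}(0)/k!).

L = (12 + 40·x) + (1 + 12·x + 20·x^2)·Dx  (order 1).
h: a_k = -24, 288, -2976, 29952, -299904, 2999808, …
ICs: h(0) = -24.

f: a_k = 0, -12, 24, -64, 192, -3072/5, …
f∘r: x↦r, Dx↦Dx/r' in L_f ⇒ L₀.
Differentiate: ansatz ord ≤ ord L₀ ⇒ L.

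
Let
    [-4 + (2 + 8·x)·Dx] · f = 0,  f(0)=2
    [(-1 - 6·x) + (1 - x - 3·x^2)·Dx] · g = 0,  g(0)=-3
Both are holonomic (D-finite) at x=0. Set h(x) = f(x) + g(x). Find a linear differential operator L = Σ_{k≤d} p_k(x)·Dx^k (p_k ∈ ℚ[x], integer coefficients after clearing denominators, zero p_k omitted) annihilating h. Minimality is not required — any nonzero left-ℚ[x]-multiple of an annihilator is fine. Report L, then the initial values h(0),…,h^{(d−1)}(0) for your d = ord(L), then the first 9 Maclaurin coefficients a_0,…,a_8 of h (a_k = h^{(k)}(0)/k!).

L = (20 + 120·x + 216·x^2 + 360·x^3) + (-12 - 74·x - 306·x^2 - 744·x^3 - 900·x^4)·Dx + (-1 + 9·x + 73·x^2 + 18·x^3 - 354·x^4 - 360·x^5)·Dx^2  (order 2).
h: a_k = -1, 1, -16, -13, -77, -64, -459, -123, -3240, …
ICs: h(0) = -1, h′(0) = 1.

f: a_k = 2, 4, -4, 8, -20, 56, -168, 528, -1716, …
g: a_k = -3, -3, -12, -21, -57, -120, -291, -651, -1524, …
h₀=f+g: left-lcm gives L₀, ord ≤ 2.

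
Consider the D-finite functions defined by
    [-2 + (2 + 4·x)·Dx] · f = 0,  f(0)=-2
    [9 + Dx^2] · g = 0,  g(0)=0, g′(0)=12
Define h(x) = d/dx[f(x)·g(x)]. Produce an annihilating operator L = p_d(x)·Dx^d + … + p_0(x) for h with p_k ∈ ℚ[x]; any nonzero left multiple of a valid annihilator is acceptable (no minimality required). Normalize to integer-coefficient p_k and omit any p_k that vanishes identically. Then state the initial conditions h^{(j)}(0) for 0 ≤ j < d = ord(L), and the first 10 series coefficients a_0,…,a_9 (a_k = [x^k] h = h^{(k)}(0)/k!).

f: a_k = -2, -2, 1, -1, 5/4, -7/4, 21/8, -33/8, 429/64, -715/64, …
g: a_k = 0, 12, 0, -18, 0, 81/10, 0, -243/140, 0, 243/1120, …
Sym-product of L_f,L_g gives L₀ (≤ ord 2).
Derive L from L₀ (diff closure).
L = (14 + 84·x + 192·x^2 + 216·x^3 + 108·x^4) + (-1 - 8·x - 18·x^2 - 12·x^3)·Dx + (1 + 7·x + 19·x^2 + 24·x^3 + 12·x^4)·Dx^2  (order 2).
h: a_k = -24, -48, 144, 96, -96, -576/5, 144, -6336/35, 2592/7, -5088/7, …
ICs: h(0) = -24, h′(0) = -48.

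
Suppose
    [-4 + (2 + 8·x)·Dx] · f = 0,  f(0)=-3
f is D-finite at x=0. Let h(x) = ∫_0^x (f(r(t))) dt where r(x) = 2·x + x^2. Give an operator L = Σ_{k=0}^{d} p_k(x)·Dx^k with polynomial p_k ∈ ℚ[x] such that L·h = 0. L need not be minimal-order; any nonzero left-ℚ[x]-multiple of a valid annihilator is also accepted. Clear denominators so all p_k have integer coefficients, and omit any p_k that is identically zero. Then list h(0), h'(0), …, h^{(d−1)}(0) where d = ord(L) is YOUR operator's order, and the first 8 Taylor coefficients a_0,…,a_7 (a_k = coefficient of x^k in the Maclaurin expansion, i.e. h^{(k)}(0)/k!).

L = (-4 - 4·x)·Dx + (1 + 8·x + 4·x^2)·Dx^2  (order 2).
h: a_k = 0, -3, -6, 6, -18, 342/5, -300, 10116/7, …
ICs: h(0) = 0, h′(0) = -3.

f: a_k = -3, -6, 6, -12, 30, -84, 252, -792, …
Change of var in L_f (x↦r) gives L₀.
h=∫₀ˣh₀: take L = L₀·Dx.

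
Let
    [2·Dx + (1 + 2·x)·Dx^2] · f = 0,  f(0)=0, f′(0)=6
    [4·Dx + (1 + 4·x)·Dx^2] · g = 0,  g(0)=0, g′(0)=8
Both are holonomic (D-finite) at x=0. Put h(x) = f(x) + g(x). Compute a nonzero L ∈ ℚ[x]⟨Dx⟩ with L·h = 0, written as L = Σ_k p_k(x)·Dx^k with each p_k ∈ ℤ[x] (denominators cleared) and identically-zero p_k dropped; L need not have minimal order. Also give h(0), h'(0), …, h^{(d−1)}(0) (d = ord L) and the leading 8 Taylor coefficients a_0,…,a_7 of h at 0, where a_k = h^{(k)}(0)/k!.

f: a_k = 0, 6, -6, 8, -12, 96/5, -32, 384/7, …
g: a_k = 0, 8, -16, 128/3, -128, 2048/5, -4096/3, 32768/7, …
L₀ := lclm(L_f,L_g); ord L₀ ≤ 2+2.
L = 16·Dx + (12 + 32·x)·Dx^2 + (1 + 6·x + 8·x^2)·Dx^3  (order 3).
h: a_k = 0, 14, -22, 152/3, -140, 2144/5, -4192/3, 4736, …
ICs: h(0) = 0, h′(0) = 14, h′′(0) = -44.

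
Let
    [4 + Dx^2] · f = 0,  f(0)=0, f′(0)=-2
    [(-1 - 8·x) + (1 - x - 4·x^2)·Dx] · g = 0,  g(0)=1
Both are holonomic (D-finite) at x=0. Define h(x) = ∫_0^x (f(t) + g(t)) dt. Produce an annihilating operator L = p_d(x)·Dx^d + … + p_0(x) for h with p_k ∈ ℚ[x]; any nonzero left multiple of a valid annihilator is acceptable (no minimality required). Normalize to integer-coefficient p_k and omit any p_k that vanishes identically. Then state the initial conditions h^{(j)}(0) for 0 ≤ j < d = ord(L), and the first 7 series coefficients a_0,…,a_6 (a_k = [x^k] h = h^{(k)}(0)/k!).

L = (-116 - 1008·x - 968·x^2 - 2688·x^3 - 640·x^4 - 1024·x^5)·Dx + (28 + 4·x - 8·x^2 - 200·x^3 - 480·x^4 - 384·x^5 - 512·x^6)·Dx^2 + (-29 - 252·x - 242·x^2 - 672·x^3 - 160·x^4 - 256·x^5)·Dx^3 + (7 + x - 2·x^2 - 50·x^3 - 120·x^4 - 96·x^5 - 128·x^6)·Dx^4  (order 4).
h: a_k = 0, 1, -1/2, 5/3, 31/12, 29/5, 971/90, …
ICs: h(0) = 0, h′(0) = 1, h′′(0) = -1, h′′′(0) = 10.

f: a_k = 0, -2, 0, 4/3, 0, -4/15, 0, …
g: a_k = 1, 1, 5, 9, 29, 65, 181, …
h₀=f+g: left-lcm gives L₀, ord ≤ 3.
h=∫h₀ ⇒ L = L₀·Dx.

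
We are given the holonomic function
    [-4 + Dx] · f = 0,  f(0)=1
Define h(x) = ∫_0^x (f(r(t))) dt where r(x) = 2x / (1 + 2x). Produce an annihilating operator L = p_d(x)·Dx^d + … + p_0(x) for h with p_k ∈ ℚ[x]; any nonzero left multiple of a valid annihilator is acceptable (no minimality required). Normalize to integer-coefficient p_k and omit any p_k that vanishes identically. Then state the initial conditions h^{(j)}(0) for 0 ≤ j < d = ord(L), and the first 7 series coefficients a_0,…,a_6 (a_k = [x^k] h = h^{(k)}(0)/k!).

L = -8·Dx + (1 + 4·x + 4·x^2)·Dx^2  (order 2).
h: a_k = 0, 1, 4, 16/3, -8/3, -64/15, 448/45, …
ICs: h(0) = 0, h′(0) = 1.

f: a_k = 1, 4, 8, 32/3, 32/3, 128/15, 256/45, …
Substitute x→r, Dx→(1/r')Dx; clear ⇒ L₀.
h=∫h₀ ⇒ L = L₀·Dx.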